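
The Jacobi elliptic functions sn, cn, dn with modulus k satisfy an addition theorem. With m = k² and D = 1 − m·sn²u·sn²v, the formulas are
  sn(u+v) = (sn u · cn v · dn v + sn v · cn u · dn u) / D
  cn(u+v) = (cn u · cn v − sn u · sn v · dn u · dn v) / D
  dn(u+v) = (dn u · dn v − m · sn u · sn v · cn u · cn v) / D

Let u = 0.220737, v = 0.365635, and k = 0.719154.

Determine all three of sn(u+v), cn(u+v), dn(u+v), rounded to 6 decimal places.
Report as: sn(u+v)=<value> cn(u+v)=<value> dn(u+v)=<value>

sn(u+v)=0.539846 cn(u+v)=0.841764 dn(u+v)=0.921561

sn u = 0.2180539773003796, cn u = 0.9759367105419724, dn u = 0.9876280914856568
sn v = 0.3537201460969171, cn v = 0.9353513020492224, dn v = 0.9671045409503306
m = k² = 0.517182475716
D = 1 − m·sn²u·sn²v = 0.9969232556098996
sn(u+v) = (sn u·cn v·dn v + sn v·cn u·dn u)/D = 0.5381853982415633/0.9969232556098996 = 0.5398463675243599
cn(u+v) = (cn u·cn v − sn u·sn v·dn u·dn v)/D = 0.839173673738286/0.9969232556098996 = 0.8417635650648902
dn(u+v) = (dn u·dn v − m·sn u·sn v·cn u·cn v)/D = 0.9187259783730057/0.9969232556098996 = 0.9215613872012101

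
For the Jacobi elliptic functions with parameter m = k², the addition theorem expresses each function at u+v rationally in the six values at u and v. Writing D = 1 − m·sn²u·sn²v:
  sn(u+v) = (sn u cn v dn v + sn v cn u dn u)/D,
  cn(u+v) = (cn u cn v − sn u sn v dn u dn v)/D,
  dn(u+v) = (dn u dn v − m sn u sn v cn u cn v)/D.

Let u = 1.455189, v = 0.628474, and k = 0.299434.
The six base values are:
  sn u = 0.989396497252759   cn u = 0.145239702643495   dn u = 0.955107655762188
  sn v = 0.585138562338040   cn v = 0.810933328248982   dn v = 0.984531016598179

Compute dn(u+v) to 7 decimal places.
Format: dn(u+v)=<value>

m = k² = 0.089660720356
D = 1 − m·sn²u·sn²v = 0.9699488980798159
dn(u+v) = (dn u·dn v − m·sn u·sn v·cn u·cn v)/D = 0.9342194438158485/0.9699488980798159 = 0.9631635704368549

dn(u+v)=0.9631636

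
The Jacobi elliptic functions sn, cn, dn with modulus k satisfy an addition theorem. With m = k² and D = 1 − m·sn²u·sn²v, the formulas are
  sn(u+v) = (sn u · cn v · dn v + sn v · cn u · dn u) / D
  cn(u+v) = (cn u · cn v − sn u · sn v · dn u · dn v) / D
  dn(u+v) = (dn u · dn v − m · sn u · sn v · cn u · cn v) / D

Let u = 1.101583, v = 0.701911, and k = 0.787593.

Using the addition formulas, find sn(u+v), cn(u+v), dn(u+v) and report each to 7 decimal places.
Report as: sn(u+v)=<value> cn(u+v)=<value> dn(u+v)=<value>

sn u = 0.8382057063467861, cn u = 0.545354191189254, dn u = 0.7511206580254146
sn v = 0.6208498386746771, cn v = 0.7839295107454671, dn v = 0.8722966847311213
m = k² = 0.620302733649
D = 1 − m·sn²u·sn²v = 0.8320120746832566
sn(u+v) = (sn u·cn v·dn v + sn v·cn u·dn u)/D = 0.8274978149060393/0.8320120746832566 = 0.9945742857410622
cn(u+v) = (cn u·cn v − sn u·sn v·dn u·dn v)/D = 0.08655321336881372/0.8320120746832566 = 0.1040287947765231
dn(u+v) = (dn u·dn v − m·sn u·sn v·cn u·cn v)/D = 0.5171945106797203/0.8320120746832566 = 0.6216189961865805

sn(u+v)=0.9945743 cn(u+v)=0.1040288 dn(u+v)=0.6216190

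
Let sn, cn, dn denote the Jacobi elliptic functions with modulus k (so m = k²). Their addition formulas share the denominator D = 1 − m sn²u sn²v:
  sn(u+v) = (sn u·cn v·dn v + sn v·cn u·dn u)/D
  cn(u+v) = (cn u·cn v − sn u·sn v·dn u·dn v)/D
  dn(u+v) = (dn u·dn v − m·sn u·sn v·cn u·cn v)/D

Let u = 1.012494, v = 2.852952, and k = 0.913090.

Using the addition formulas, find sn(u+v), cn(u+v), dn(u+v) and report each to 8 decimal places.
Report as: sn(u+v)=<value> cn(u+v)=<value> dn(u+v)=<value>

sn u = 0.7811744623070483, cn u = 0.6243127897450876, dn u = 0.7008765562532431
sn v = 0.9767417210943786, cn v = -0.2144192395136013, dn v = 0.4523251611223301
m = k² = 0.8337333481
D = 1 − m·sn²u·sn²v = 0.5146190527273822
sn(u+v) = (sn u·cn v·dn v + sn v·cn u·dn u)/D = 0.3516252242882148/0.5146190527273822 = 0.6832728450776717
cn(u+v) = (cn u·cn v − sn u·sn v·dn u·dn v)/D = -0.3757558663205284/0.5146190527273822 = -0.7301631455910823
dn(u+v) = (dn u·dn v − m·sn u·sn v·cn u·cn v)/D = 0.4021812147798755/0.5146190527273822 = 0.7815124851060066

sn(u+v)=0.68327285 cn(u+v)=-0.73016315 dn(u+v)=0.78151249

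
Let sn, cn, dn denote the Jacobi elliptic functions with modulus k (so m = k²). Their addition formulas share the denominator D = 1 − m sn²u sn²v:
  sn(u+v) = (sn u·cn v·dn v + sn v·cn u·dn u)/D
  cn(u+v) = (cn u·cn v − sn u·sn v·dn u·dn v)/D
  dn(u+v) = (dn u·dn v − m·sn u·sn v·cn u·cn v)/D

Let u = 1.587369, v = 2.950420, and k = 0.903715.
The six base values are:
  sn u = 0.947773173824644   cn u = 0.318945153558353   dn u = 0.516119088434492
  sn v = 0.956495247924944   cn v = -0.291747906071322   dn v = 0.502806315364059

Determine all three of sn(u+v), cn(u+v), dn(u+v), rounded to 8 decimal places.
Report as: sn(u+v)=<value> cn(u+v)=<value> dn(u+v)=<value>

m = k² = 0.816700801225
D = 1 − m·sn²u·sn²v = 0.3288224226025899
sn(u+v) = (sn u·cn v·dn v + sn v·cn u·dn u)/D = 0.01842080843278407/0.3288224226025899 = 0.05602053621217673
cn(u+v) = (cn u·cn v − sn u·sn v·dn u·dn v)/D = -0.3283060453645636/0.3288224226025899 = -0.9984296167094104
dn(u+v) = (dn u·dn v − m·sn u·sn v·cn u·cn v)/D = 0.3284007576733713/0.3288224226025899 = 0.9987176515339764

sn(u+v)=0.05602054 cn(u+v)=-0.99842962 dn(u+v)=0.99871765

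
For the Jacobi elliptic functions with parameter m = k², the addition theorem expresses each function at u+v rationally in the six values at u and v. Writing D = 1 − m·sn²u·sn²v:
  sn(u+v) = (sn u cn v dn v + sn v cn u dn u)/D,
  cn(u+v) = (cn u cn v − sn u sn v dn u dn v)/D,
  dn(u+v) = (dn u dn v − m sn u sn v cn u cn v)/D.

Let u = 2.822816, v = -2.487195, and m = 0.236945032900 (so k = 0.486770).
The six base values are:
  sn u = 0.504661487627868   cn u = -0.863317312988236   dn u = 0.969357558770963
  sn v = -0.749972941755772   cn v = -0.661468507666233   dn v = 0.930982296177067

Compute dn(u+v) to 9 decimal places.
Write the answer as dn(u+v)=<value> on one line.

dn(u+v)=0.987173653

m = k² = 0.2369450329
D = 1 − m·sn²u·sn²v = 0.9660578674077628
dn(u+v) = (dn u·dn v − m·sn u·sn v·cn u·cn v)/D = 0.9536668736620452/0.9660578674077628 = 0.9871736526726224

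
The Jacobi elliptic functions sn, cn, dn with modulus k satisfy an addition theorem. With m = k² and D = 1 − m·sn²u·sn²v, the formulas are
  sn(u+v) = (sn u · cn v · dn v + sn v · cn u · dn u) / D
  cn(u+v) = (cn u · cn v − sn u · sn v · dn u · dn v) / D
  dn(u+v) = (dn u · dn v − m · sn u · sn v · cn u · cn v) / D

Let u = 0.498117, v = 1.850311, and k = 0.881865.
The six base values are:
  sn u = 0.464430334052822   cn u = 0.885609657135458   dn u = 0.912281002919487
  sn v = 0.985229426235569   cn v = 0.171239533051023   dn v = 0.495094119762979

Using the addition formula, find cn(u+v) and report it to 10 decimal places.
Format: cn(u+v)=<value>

m = k² = 0.777685878225
D = 1 − m·sn²u·sn²v = 0.8371753634323921
cn(u+v) = (cn u·cn v − sn u·sn v·dn u·dn v)/D = -0.05501714656121324/0.8371753634323921 = -0.06571758912690013

cn(u+v)=-0.0657175891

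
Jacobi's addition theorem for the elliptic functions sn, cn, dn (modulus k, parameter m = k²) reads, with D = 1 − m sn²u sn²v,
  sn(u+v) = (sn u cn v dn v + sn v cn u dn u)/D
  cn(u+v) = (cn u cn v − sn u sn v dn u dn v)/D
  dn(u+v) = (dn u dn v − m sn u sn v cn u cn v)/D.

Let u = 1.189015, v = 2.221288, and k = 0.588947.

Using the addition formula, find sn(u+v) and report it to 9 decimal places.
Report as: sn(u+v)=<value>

sn u = 0.8983322624288724, cn u = 0.4393166810848679, dn u = 0.8485781277235701
sn v = 0.9241266407875249, cn v = -0.3820863145766475, dn v = 0.8389155481502606
m = k² = 0.346858568809
D = 1 − m·sn²u·sn²v = 0.7609496397313901
sn(u+v) = (sn u·cn v·dn v + sn v·cn u·dn u)/D = 0.05655959216039844/0.7609496397313901 = 0.07432764168252131

sn(u+v)=0.074327642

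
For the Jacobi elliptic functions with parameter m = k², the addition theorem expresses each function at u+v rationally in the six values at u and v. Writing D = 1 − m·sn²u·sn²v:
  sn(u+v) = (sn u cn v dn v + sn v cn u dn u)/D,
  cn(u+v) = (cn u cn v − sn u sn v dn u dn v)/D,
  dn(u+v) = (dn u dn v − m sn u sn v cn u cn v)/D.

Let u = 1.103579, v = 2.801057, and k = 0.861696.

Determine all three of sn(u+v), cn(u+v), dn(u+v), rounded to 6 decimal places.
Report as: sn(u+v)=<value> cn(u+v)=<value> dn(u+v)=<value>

sn(u+v)=0.366590 cn(u+v)=-0.930383 dn(u+v)=0.948796

sn u = 0.8273629800556543, cn u = 0.5616676056471718, dn u = 0.7012297466195782
sn v = 0.9388640456985958, cn v = -0.3442881114625729, dn v = 0.5877874567719077
m = k² = 0.742519996416
D = 1 − m·sn²u·sn²v = 0.5519713991486824
sn(u+v) = (sn u·cn v·dn v + sn v·cn u·dn u)/D = 0.202347161416308/0.5519713991486824 = 0.3665899387692777
cn(u+v) = (cn u·cn v − sn u·sn v·dn u·dn v)/D = -0.5135445956729724/0.5519713991486824 = -0.9303826184925948
dn(u+v) = (dn u·dn v − m·sn u·sn v·cn u·cn v)/D = 0.5237083245858283/0.5519713991486824 = 0.9487961249324786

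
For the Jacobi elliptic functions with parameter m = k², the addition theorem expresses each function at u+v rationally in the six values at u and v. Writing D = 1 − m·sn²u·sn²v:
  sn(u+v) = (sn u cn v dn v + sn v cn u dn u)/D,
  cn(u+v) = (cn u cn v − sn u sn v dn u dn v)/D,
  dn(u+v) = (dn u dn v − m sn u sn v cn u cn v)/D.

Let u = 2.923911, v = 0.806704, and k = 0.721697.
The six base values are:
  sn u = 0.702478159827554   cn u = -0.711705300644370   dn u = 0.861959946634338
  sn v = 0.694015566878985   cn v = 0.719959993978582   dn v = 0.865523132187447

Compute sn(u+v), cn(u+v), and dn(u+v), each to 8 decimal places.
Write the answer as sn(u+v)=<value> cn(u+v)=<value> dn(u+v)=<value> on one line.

m = k² = 0.520846559809
D = 1 − m·sn²u·sn²v = 0.8762019292680983
sn(u+v) = (sn u·cn v·dn v + sn v·cn u·dn u)/D = 0.01199186089328422/0.8762019292680983 = 0.01368618407779718
cn(u+v) = (cn u·cn v − sn u·sn v·dn u·dn v)/D = -0.8761198640171638/0.8762019292680983 = -0.9999063397965775
dn(u+v) = (dn u·dn v − m·sn u·sn v·cn u·cn v)/D = 0.8761591868236269/0.8762019292680983 = 0.9999512184999329

sn(u+v)=0.01368618 cn(u+v)=-0.99990634 dn(u+v)=0.99995122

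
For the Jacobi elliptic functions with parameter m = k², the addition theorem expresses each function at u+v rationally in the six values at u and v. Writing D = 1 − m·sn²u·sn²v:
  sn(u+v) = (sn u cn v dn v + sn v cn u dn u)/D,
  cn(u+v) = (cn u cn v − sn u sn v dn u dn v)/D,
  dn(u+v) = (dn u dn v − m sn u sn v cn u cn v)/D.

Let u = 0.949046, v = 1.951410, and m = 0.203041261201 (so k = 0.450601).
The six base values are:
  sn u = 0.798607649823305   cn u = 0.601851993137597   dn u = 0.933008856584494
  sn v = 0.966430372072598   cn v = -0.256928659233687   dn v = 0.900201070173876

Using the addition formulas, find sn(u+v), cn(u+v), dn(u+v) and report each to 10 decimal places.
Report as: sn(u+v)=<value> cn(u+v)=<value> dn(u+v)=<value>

m = k² = 0.203041261201
D = 1 − m·sn²u·sn²v = 0.8790537591538967
sn(u+v) = (sn u·cn v·dn v + sn v·cn u·dn u)/D = 0.3579748479434459/0.8790537591538967 = 0.4072274809313169
cn(u+v) = (cn u·cn v − sn u·sn v·dn u·dn v)/D = -0.8028633256803201/0.8790537591538967 = -0.9133267645122056
dn(u+v) = (dn u·dn v − m·sn u·sn v·cn u·cn v)/D = 0.864127645488655/0.8790537591538967 = 0.9830202493194406

sn(u+v)=0.4072274809 cn(u+v)=-0.9133267645 dn(u+v)=0.9830202493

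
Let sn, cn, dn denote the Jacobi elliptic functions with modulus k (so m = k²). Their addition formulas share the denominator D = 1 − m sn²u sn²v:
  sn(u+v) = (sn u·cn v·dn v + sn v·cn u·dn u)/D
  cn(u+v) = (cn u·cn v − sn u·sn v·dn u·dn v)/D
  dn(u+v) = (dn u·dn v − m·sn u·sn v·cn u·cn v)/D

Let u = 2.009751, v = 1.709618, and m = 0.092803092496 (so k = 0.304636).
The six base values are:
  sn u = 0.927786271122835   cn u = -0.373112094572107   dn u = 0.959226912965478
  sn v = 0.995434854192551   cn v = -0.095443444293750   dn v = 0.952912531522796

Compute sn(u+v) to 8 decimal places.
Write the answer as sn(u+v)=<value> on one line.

m = k² = 0.092803092496
D = 1 − m·sn²u·sn²v = 0.9208439674810219
sn(u+v) = (sn u·cn v·dn v + sn v·cn u·dn u)/D = -0.4406467701452169/0.9208439674810219 = -0.478524902922056

sn(u+v)=-0.47852490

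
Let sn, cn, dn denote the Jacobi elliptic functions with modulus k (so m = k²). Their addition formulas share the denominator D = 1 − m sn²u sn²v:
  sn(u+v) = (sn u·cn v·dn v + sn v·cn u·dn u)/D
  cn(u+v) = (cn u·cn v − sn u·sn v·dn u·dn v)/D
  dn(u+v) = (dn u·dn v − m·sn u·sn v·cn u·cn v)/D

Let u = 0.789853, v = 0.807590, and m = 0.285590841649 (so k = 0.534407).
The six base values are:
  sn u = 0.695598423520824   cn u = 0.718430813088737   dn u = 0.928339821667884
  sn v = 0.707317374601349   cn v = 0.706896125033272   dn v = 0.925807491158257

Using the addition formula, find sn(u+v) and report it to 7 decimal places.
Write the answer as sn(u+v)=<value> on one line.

sn(u+v)=0.9958230

m = k² = 0.285590841649
D = 1 − m·sn²u·sn²v = 0.9308662512482585
sn(u+v) = (sn u·cn v·dn v + sn v·cn u·dn u)/D = 0.9269780599860062/0.9308662512482585 = 0.9958230398222748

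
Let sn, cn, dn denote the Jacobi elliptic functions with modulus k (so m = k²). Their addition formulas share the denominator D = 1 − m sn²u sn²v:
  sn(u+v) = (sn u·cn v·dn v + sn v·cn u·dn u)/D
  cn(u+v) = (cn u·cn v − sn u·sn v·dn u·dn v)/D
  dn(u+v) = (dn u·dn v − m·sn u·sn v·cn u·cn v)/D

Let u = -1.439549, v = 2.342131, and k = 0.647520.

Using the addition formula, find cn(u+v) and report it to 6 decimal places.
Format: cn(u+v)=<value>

sn u = -0.9637144659229524, cn u = 0.2669352508958655, dn u = 0.7814048627113806
sn v = 0.9095764719645591, cn v = -0.4155365707714613, dn v = 0.8081556579900516
m = k² = 0.4192821504
D = 1 − m·sn²u·sn²v = 0.6778326194175415
cn(u+v) = (cn u·cn v − sn u·sn v·dn u·dn v)/D = 0.4426310224514115/0.6778326194175415 = 0.6530093267446503

cn(u+v)=0.653009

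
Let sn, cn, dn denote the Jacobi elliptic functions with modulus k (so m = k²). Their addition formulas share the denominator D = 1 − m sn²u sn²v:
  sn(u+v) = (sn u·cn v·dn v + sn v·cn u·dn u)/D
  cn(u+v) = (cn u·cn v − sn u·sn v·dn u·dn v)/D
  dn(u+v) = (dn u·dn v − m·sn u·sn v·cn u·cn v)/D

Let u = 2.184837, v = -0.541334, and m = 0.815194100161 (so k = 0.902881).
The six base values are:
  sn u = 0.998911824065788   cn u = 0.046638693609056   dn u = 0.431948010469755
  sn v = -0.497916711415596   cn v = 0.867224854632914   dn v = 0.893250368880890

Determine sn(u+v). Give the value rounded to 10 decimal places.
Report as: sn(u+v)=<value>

sn(u+v)=0.9567091450

m = k² = 0.815194100161
D = 1 − m·sn²u·sn²v = 0.7983358311252738
sn(u+v) = (sn u·cn v·dn v + sn v·cn u·dn u)/D = 0.7637751904034821/0.7983358311252738 = 0.9567091449809065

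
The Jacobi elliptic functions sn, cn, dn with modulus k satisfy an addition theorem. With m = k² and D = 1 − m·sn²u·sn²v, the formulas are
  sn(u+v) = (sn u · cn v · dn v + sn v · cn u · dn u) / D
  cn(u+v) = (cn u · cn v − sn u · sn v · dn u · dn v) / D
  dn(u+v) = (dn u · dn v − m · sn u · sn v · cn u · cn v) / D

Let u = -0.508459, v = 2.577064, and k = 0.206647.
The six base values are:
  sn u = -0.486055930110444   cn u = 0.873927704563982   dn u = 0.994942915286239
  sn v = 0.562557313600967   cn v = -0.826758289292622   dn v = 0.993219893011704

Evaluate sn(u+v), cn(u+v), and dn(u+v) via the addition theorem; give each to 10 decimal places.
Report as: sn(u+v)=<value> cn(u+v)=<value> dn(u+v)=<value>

m = k² = 0.042702982609
D = 1 − m·sn²u·sn²v = 0.9968072548629049
sn(u+v) = (sn u·cn v·dn v + sn v·cn u·dn u)/D = 0.8882743629115338/0.9968072548629049 = 0.8911194802988286
cn(u+v) = (cn u·cn v − sn u·sn v·dn u·dn v)/D = -0.4523199747318584/0.9968072548629049 = -0.4537687426784107
dn(u+v) = (dn u·dn v − m·sn u·sn v·cn u·cn v)/D = 0.979760537884039/0.9968072548629049 = 0.9828986828740423

sn(u+v)=0.8911194803 cn(u+v)=-0.4537687427 dn(u+v)=0.9828986829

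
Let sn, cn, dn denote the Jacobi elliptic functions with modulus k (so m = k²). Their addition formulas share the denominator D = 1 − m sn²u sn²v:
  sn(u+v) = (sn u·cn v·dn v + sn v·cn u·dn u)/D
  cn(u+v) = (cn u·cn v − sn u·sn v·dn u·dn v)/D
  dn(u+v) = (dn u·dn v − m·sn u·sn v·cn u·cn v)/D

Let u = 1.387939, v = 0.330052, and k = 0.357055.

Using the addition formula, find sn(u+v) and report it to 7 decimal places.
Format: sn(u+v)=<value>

sn u = 0.9755662560529008, cn u = 0.2197054392838877, dn u = 0.9373716696779246
sn v = 0.3233854433574349, cn v = 0.9462673274632889, dn v = 0.9933113876830958
m = k² = 0.127488273025
D = 1 − m·sn²u·sn²v = 0.9873110784534629
sn(u+v) = (sn u·cn v·dn v + sn v·cn u·dn u)/D = 0.9835717317777697/0.9873110784534629 = 0.9962125952424736

sn(u+v)=0.9962126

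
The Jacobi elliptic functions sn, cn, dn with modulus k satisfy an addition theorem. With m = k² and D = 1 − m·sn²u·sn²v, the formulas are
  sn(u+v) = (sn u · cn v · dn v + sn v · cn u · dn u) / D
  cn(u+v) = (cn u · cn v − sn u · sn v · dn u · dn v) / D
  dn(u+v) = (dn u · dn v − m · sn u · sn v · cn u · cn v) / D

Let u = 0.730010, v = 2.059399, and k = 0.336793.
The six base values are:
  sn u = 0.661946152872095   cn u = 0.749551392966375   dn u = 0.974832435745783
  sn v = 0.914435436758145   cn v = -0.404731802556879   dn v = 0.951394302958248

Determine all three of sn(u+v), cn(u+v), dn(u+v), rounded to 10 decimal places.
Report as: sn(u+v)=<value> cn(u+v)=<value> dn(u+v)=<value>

sn(u+v)=0.4311980951 cn(u+v)=-0.9022572819 dn(u+v)=0.9893987288

m = k² = 0.113429524849
D = 1 − m·sn²u·sn²v = 0.9584398091452905
sn(u+v) = (sn u·cn v·dn v + sn v·cn u·dn u)/D = 0.4132774199440334/0.9584398091452905 = 0.4311980950713874
cn(u+v) = (cn u·cn v − sn u·sn v·dn u·dn v)/D = -0.8647592970988309/0.9584398091452905 = -0.9022572819361486
dn(u+v) = (dn u·dn v − m·sn u·sn v·cn u·cn v)/D = 0.9482791288185547/0.9584398091452905 = 0.9893987288197087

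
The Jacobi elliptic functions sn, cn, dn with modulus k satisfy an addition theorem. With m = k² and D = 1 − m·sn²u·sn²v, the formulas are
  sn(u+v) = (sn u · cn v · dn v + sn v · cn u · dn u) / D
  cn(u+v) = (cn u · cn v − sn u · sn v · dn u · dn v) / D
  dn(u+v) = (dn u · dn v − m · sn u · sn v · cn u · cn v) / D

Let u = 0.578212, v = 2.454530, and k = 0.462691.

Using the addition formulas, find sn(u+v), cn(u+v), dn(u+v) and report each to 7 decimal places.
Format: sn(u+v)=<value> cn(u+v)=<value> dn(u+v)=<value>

sn u = 0.5411282075300028, cn u = 0.8409401066754791, dn u = 0.968148895328731
sn v = 0.7567811038081739, cn v = -0.6536683875780455, dn v = 0.9366914709407296
m = k² = 0.214082961481
D = 1 − m·sn²u·sn²v = 0.9640976390217629
sn(u+v) = (sn u·cn v·dn v + sn v·cn u·dn u)/D = 0.2848122865522309/0.9640976390217629 = 0.2954185084834564
cn(u+v) = (cn u·cn v − sn u·sn v·dn u·dn v)/D = -0.921067977402443/0.9640976390217629 = -0.955367942127749
dn(u+v) = (dn u·dn v − m·sn u·sn v·cn u·cn v)/D = 0.9550488299770353/0.9640976390217629 = 0.9906142192673461

sn(u+v)=0.2954185 cn(u+v)=-0.9553679 dn(u+v)=0.9906142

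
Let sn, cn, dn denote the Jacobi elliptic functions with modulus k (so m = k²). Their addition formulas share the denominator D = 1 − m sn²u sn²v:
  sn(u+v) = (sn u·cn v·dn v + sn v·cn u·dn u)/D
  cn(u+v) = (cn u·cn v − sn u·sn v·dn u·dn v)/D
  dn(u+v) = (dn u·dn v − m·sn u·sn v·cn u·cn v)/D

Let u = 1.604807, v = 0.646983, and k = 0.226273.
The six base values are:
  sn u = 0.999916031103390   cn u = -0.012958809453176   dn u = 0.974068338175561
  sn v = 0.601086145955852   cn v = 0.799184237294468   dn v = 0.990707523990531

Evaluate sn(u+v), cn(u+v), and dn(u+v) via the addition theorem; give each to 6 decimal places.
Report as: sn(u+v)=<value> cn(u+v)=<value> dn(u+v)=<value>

m = k² = 0.051199470529
D = 1 − m·sn²u·sn²v = 0.9815045045754016
sn(u+v) = (sn u·cn v·dn v + sn v·cn u·dn u)/D = 0.7841039841508098/0.9815045045754016 = 0.7988796592329577
cn(u+v) = (cn u·cn v − sn u·sn v·dn u·dn v)/D = -0.5903660174337876/0.9815045045754016 = -0.6014908894271246
dn(u+v) = (dn u·dn v − m·sn u·sn v·cn u·cn v)/D = 0.9653355283335706/0.9815045045754016 = 0.983526335165598

sn(u+v)=0.798880 cn(u+v)=-0.601491 dn(u+v)=0.983526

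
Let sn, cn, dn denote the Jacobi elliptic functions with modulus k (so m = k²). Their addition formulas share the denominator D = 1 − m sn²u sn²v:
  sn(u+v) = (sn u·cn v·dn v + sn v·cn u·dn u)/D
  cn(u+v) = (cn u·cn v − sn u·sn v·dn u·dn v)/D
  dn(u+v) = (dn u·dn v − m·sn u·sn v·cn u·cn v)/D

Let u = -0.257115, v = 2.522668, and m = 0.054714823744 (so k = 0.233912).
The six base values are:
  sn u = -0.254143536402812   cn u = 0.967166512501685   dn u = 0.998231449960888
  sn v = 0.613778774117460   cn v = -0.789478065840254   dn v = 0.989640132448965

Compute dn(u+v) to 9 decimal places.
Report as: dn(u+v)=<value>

dn(u+v)=0.982681338

m = k² = 0.054714823744
D = 1 − m·sn²u·sn²v = 0.9986686664603904
dn(u+v) = (dn u·dn v − m·sn u·sn v·cn u·cn v)/D = 0.981373061355726/0.9986686664603904 = 0.9826813379797269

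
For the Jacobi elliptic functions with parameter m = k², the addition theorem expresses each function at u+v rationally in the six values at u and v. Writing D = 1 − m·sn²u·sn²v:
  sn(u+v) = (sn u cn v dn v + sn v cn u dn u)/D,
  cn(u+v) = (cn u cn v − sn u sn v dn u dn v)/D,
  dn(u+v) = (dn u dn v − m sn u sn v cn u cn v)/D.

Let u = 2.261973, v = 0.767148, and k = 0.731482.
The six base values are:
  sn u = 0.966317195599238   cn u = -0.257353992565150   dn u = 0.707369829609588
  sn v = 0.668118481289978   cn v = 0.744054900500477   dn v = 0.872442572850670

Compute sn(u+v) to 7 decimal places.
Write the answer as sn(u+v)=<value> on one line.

m = k² = 0.535065916324
D = 1 − m·sn²u·sn²v = 0.7769749355513432
sn(u+v) = (sn u·cn v·dn v + sn v·cn u·dn u)/D = 0.5056528805130245/0.7769749355513432 = 0.6507969013880893

sn(u+v)=0.6507969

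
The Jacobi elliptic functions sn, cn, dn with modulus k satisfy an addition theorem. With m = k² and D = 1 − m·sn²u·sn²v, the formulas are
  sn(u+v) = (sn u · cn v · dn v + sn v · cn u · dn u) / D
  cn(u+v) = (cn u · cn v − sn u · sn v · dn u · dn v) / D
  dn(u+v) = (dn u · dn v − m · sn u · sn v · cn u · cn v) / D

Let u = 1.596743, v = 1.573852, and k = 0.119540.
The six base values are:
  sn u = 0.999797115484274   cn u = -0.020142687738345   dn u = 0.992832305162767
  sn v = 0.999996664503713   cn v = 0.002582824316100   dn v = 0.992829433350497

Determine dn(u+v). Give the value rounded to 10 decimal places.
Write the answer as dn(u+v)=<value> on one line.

m = k² = 0.0142898116
D = 1 − m·sn²u·sn²v = 0.9857160814632047
dn(u+v) = (dn u·dn v − m·sn u·sn v·cn u·cn v)/D = 0.9857138782212949/0.9857160814632047 = 0.9999977648311199

dn(u+v)=0.9999977648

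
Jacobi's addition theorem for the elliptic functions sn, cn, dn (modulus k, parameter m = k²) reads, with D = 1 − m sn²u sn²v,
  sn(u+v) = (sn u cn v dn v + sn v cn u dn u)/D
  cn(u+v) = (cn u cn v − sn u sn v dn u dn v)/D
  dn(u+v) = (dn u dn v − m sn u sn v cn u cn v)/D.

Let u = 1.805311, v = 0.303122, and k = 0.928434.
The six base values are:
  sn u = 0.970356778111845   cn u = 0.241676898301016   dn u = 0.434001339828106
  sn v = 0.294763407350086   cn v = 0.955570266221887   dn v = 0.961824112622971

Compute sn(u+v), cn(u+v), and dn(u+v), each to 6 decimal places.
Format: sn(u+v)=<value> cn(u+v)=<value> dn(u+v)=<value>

m = k² = 0.861989692356
D = 1 − m·sn²u·sn²v = 0.9294800336255653
sn(u+v) = (sn u·cn v·dn v + sn v·cn u·dn u)/D = 0.9227628920976978/0.9294800336255653 = 0.9927732266591393
cn(u+v) = (cn u·cn v − sn u·sn v·dn u·dn v)/D = 0.1115427177187042/0.9294800336255653 = 0.1200055016605536
dn(u+v) = (dn u·dn v − m·sn u·sn v·cn u·cn v)/D = 0.3604946070890899/0.9294800336255653 = 0.3878454555746947

sn(u+v)=0.992773 cn(u+v)=0.120006 dn(u+v)=0.387845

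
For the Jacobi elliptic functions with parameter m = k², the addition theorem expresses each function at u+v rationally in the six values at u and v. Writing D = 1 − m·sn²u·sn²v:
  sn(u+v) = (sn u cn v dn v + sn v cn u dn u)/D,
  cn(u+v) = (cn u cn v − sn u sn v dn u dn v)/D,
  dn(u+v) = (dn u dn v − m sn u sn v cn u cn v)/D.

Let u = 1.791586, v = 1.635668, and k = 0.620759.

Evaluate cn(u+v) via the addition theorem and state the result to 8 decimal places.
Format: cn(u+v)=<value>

sn u = 0.9998215280991251, cn u = -0.01889211342149034, dn u = 0.7840891511743165
sn v = 0.994652525065334, cn v = 0.1032780440420668, dn v = 0.7866183670839942
m = k² = 0.385341736081
D = 1 − m·sn²u·sn²v = 0.6189045215276831
cn(u+v) = (cn u·cn v − sn u·sn v·dn u·dn v)/D = -0.61532236934079/0.6189045215276831 = -0.9942121085526229

cn(u+v)=-0.99421211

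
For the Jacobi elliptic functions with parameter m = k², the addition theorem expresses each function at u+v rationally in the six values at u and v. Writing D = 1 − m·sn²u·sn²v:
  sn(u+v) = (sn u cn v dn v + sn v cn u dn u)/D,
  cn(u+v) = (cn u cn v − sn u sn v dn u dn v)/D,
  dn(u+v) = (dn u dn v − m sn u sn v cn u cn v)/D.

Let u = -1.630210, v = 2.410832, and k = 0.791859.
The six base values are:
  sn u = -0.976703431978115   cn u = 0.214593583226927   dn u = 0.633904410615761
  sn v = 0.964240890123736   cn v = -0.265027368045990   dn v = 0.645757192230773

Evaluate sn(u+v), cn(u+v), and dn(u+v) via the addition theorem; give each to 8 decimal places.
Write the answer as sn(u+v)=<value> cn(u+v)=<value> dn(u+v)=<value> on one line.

m = k² = 0.627040675881
D = 1 − m·sn²u·sn²v = 0.4438496297145805
sn(u+v) = (sn u·cn v·dn v + sn v·cn u·dn u)/D = 0.2983237189856688/0.4438496297145805 = 0.672127898760459
cn(u+v) = (cn u·cn v − sn u·sn v·dn u·dn v)/D = 0.3286418300952116/0.4438496297145805 = 0.7404350665033701
dn(u+v) = (dn u·dn v − m·sn u·sn v·cn u·cn v)/D = 0.3757628625392476/0.4438496297145805 = 0.8465994728459808

sn(u+v)=0.67212790 cn(u+v)=0.74043507 dn(u+v)=0.84659947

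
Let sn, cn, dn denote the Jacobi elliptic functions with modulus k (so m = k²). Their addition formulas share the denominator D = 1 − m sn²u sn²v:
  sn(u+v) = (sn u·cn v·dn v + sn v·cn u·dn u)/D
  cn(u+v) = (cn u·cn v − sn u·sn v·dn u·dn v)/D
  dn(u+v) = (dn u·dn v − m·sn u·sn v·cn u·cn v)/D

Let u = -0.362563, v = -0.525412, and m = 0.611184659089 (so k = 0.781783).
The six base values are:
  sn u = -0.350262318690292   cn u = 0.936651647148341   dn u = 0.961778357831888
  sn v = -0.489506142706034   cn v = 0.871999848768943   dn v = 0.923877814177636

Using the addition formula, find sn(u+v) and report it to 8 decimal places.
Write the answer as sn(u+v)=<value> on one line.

sn(u+v)=-0.73638159

m = k² = 0.611184659089
D = 1 − m·sn²u·sn²v = 0.9820329997640525
sn(u+v) = (sn u·cn v·dn v + sn v·cn u·dn u)/D = -0.7231510262333503/0.9820329997640525 = -0.7363815945157623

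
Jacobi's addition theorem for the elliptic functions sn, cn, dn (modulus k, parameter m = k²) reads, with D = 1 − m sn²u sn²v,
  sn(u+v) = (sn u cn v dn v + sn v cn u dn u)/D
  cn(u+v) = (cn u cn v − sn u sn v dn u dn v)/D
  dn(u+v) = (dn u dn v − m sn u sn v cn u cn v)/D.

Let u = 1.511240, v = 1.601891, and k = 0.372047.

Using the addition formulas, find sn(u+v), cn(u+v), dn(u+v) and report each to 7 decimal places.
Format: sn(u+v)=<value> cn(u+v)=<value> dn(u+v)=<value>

sn u = 0.9939426153584755, cn u = 0.109900306525294, dn u = 0.9291140214329254
sn v = 0.9996634718143886, cn v = 0.02594114723760336, dn v = 0.928264066892972
m = k² = 0.138418970209
D = 1 − m·sn²u·sn²v = 0.86334488786706
sn(u+v) = (sn u·cn v·dn v + sn v·cn u·dn u)/D = 0.1260099244777414/0.86334488786706 = 0.1459554880657899
cn(u+v) = (cn u·cn v − sn u·sn v·dn u·dn v)/D = -0.8540994639614875/0.86334488786706 = -0.9892911581043657
dn(u+v) = (dn u·dn v − m·sn u·sn v·cn u·cn v)/D = 0.8620710583473067/0.86334488786706 = 0.9985245415387814

sn(u+v)=0.1459555 cn(u+v)=-0.9892912 dn(u+v)=0.9985245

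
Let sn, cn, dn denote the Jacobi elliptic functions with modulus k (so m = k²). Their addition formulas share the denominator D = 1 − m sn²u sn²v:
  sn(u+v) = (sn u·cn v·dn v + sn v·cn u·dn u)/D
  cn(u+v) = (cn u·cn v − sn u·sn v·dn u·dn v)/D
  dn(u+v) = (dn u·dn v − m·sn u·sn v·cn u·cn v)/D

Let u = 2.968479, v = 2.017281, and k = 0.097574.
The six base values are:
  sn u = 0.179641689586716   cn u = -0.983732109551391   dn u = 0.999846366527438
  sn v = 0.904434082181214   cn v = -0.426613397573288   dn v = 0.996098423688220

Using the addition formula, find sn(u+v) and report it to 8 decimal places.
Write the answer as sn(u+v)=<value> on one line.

m = k² = 0.009520685476
D = 1 − m·sn²u·sn²v = 0.9997486746363308
sn(u+v) = (sn u·cn v·dn v + sn v·cn u·dn u)/D = -0.9659227009955846/0.9997486746363308 = -0.9661655228969913

sn(u+v)=-0.96616552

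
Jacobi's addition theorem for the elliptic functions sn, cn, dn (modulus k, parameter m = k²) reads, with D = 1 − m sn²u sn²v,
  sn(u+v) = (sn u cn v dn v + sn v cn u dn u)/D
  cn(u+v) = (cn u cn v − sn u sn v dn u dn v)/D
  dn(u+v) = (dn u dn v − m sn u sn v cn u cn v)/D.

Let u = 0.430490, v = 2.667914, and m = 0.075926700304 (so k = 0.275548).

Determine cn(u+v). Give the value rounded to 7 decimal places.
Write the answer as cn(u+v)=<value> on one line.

cn(u+v)=-0.9944405

sn u = 0.416432435896672, cn u = 0.9091666658721954, dn u = 0.9933947338996074
sn v = 0.5091204758808698, cn v = -0.8606952660720498, dn v = 0.9901108632210615
m = k² = 0.075926700304
D = 1 − m·sn²u·sn²v = 0.9965870906532056
cn(u+v) = (cn u·cn v − sn u·sn v·dn u·dn v)/D = -0.9910465252265319/0.9965870906532056 = -0.9944404603685543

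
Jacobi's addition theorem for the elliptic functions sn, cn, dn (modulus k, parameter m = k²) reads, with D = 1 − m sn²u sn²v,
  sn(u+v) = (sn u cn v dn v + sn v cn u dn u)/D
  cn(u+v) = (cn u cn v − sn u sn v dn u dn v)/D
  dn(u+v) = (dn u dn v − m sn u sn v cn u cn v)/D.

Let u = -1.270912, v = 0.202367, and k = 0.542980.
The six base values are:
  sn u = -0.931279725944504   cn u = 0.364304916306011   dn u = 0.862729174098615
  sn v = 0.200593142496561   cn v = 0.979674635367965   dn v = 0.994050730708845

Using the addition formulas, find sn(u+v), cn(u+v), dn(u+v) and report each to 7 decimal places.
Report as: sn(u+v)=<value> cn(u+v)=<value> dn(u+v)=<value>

m = k² = 0.2948272804
D = 1 − m·sn²u·sn²v = 0.9897113089260083
sn(u+v) = (sn u·cn v·dn v + sn v·cn u·dn u)/D = -0.8438775848924536/0.9897113089260083 = -0.8526502398039616
cn(u+v) = (cn u·cn v − sn u·sn v·dn u·dn v)/D = 0.517106465567887/0.9897113089260083 = 0.5224821227202389
dn(u+v) = (dn u·dn v − m·sn u·sn v·cn u·cn v)/D = 0.8772532742165409/0.9897113089260083 = 0.8863728910691119

sn(u+v)=-0.8526502 cn(u+v)=0.5224821 dn(u+v)=0.8863729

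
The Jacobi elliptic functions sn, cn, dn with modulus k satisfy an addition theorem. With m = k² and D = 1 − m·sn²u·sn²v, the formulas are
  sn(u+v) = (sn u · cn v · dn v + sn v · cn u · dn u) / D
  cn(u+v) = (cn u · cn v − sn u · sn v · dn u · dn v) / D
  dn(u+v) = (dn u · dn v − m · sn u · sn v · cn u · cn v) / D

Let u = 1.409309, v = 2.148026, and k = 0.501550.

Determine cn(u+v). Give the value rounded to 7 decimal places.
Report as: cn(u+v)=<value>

cn(u+v)=-0.9831397

sn u = 0.9711830586750922, cn u = 0.2383347782898928, dn u = 0.8733479524102019
sn v = 0.9200221824518858, cn v = -0.3918662830564388, dn v = 0.8871729138730177
m = k² = 0.2515524025
D = 1 − m·sn²u·sn²v = 0.7991706129673556
cn(u+v) = (cn u·cn v − sn u·sn v·dn u·dn v)/D = -0.7856963924159452/0.7991706129673556 = -0.9831397447143608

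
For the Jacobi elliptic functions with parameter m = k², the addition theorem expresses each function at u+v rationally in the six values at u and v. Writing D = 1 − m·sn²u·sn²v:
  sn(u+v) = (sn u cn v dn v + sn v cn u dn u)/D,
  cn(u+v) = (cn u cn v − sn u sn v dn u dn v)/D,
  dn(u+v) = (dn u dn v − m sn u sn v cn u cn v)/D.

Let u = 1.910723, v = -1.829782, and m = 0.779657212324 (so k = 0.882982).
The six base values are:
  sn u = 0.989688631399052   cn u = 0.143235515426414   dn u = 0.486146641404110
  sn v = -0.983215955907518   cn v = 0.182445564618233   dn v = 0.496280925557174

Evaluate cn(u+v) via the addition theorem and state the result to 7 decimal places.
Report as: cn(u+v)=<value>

m = k² = 0.779657212324
D = 1 − m·sn²u·sn²v = 0.2617580850252197
cn(u+v) = (cn u·cn v − sn u·sn v·dn u·dn v)/D = 0.2609025615597351/0.2617580850252197 = 0.9967316254418573

cn(u+v)=0.9967316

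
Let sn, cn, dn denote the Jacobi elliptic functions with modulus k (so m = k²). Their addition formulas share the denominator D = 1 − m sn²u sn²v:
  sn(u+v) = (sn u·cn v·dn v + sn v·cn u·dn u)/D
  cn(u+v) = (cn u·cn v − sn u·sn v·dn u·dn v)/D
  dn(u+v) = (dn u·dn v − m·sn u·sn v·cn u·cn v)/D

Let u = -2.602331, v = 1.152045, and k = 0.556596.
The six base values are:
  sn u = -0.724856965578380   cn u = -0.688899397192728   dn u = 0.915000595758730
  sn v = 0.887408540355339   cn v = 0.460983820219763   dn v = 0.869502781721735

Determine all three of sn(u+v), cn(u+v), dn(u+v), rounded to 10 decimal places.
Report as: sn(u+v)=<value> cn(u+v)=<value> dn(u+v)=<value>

m = k² = 0.309799107216
D = 1 − m·sn²u·sn²v = 0.8718165361361024
sn(u+v) = (sn u·cn v·dn v + sn v·cn u·dn u)/D = -0.8499141156389223/0.8718165361361024 = -0.9748772596190343
cn(u+v) = (cn u·cn v − sn u·sn v·dn u·dn v)/D = 0.194190804926651/0.8718165361361024 = 0.2227427410213004
dn(u+v) = (dn u·dn v − m·sn u·sn v·cn u·cn v)/D = 0.7323110317064268/0.8718165361361024 = 0.8399829566803526

sn(u+v)=-0.9748772596 cn(u+v)=0.2227427410 dn(u+v)=0.8399829567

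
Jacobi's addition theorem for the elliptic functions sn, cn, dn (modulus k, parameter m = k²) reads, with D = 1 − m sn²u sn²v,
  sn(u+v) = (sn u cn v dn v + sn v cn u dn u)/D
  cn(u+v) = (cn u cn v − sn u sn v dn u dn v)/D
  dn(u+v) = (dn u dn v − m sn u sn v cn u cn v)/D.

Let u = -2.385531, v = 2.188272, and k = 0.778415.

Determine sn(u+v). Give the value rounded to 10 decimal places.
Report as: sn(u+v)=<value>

sn u = -0.9625343181645931, cn u = -0.2711598907571358, dn u = 0.6622859747227387
sn v = 0.9892757741295747, cn v = -0.1460597231283513, dn v = 0.6379628977064317
m = k² = 0.605929912225
D = 1 − m·sn²u·sn²v = 0.4505988225257824
sn(u+v) = (sn u·cn v·dn v + sn v·cn u·dn u)/D = -0.08796987190547761/0.4505988225257824 = -0.1952288099919394

sn(u+v)=-0.1952288100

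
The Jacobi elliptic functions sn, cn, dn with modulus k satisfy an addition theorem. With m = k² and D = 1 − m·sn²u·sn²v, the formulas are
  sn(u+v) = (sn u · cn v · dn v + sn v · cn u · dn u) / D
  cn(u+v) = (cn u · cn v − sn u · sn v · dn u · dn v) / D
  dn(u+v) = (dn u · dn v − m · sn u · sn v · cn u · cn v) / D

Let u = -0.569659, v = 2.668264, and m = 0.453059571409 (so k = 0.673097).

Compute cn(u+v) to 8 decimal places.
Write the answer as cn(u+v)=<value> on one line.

sn u = -0.5283445974352424, cn u = 0.8490300267723113, dn u = 0.9346279048803525
sn v = 0.7885290599776988, cn v = -0.6149974972068477, dn v = 0.8475243301966639
m = k² = 0.453059571409
D = 1 − m·sn²u·sn²v = 0.9213633039732276
cn(u+v) = (cn u·cn v − sn u·sn v·dn u·dn v)/D = -0.1921422594687659/0.9213633039732276 = -0.2085412547256701

cn(u+v)=-0.20854125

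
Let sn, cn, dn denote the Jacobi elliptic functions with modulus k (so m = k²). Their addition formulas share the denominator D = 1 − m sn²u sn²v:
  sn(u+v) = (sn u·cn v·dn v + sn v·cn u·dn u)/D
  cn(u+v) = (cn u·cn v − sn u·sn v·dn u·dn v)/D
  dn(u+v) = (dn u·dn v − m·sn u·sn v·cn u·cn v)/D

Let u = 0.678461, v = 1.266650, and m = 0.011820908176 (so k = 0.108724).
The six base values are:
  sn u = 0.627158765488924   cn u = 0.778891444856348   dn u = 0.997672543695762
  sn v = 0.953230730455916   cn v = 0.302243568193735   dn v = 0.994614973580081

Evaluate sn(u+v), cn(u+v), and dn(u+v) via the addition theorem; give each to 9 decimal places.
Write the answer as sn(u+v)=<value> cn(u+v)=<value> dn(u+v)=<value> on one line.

m = k² = 0.011820908176
D = 1 − m·sn²u·sn²v = 0.9957752413242786
sn(u+v) = (sn u·cn v·dn v + sn v·cn u·dn u)/D = 0.9292691561500804/0.9957752413242786 = 0.9332117505896692
cn(u+v) = (cn u·cn v − sn u·sn v·dn u·dn v)/D = -0.3578088409507831/0.9957752413242786 = -0.3593269104330554
dn(u+v) = (dn u·dn v − m·sn u·sn v·cn u·cn v)/D = 0.9906364067718413/0.9957752413242786 = 0.9948393630016316

sn(u+v)=0.933211751 cn(u+v)=-0.359326910 dn(u+v)=0.994839363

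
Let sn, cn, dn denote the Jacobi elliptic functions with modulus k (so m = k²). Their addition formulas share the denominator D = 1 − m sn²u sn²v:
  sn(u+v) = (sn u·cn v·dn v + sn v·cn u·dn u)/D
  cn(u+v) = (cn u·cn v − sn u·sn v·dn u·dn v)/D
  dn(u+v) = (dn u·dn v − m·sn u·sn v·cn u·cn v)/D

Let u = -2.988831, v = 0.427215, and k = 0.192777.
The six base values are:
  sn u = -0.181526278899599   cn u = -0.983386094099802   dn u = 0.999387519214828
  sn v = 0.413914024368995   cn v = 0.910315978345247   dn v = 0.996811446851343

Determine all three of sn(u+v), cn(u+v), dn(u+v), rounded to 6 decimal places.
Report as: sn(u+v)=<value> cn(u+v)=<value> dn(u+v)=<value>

m = k² = 0.037162971729
D = 1 − m·sn²u·sn²v = 0.9997901979495259
sn(u+v) = (sn u·cn v·dn v + sn v·cn u·dn u)/D = -0.5715073688453043/0.9997901979495259 = -0.571627297424411
cn(u+v) = (cn u·cn v − sn u·sn v·dn u·dn v)/D = -0.8203412504997353/0.9997901979495259 = -0.820513395892635
dn(u+v) = (dn u·dn v − m·sn u·sn v·cn u·cn v)/D = 0.9937012856449156/0.9997901979495259 = 0.9939098099610318

sn(u+v)=-0.571627 cn(u+v)=-0.820513 dn(u+v)=0.993910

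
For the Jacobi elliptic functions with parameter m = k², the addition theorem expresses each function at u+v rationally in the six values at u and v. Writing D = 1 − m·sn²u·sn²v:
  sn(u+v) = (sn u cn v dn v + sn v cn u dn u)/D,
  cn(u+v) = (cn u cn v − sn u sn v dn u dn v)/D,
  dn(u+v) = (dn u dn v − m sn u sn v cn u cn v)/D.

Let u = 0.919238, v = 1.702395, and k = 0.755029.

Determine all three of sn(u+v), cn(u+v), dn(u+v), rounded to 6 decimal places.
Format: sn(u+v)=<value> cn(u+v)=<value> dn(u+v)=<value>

sn u = 0.7562252747947378, cn u = 0.6543113431399637, dn u = 0.8209695246276237
sn v = 0.9898908308069052, cn v = 0.1418313896301347, dn v = 0.6643785024543743
m = k² = 0.570068790841
D = 1 − m·sn²u·sn²v = 0.6805490048553705
sn(u+v) = (sn u·cn v·dn v + sn v·cn u·dn u)/D = 0.6029982338553507/0.6805490048553705 = 0.886046749834715
cn(u+v) = (cn u·cn v − sn u·sn v·dn u·dn v)/D = -0.315499727380172/0.6805490048553705 = -0.4635958985014189
dn(u+v) = (dn u·dn v − m·sn u·sn v·cn u·cn v)/D = 0.5058320069634077/0.6805490048553705 = 0.7432705115348844

sn(u+v)=0.886047 cn(u+v)=-0.463596 dn(u+v)=0.743271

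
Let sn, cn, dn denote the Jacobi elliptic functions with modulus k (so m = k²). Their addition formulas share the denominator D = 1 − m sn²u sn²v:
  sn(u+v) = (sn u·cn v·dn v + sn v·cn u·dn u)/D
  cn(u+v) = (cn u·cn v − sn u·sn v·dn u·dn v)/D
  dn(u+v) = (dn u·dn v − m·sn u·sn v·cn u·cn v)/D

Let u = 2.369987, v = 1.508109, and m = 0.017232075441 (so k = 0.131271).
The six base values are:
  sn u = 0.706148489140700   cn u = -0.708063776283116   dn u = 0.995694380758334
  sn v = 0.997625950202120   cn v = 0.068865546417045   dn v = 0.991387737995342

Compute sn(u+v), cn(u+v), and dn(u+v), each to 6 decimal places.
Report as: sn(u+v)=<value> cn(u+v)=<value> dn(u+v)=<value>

sn(u+v)=-0.660782 cn(u+v)=-0.750578 dn(u+v)=0.996231

m = k² = 0.017232075441
D = 1 − m·sn²u·sn²v = 0.9914480504402938
sn(u+v) = (sn u·cn v·dn v + sn v·cn u·dn u)/D = -0.6551308889825989/0.9914480504402938 = -0.6607818621375682
cn(u+v) = (cn u·cn v − sn u·sn v·dn u·dn v)/D = -0.7441590925485819/0.9914480504402938 = -0.7505779977257579
dn(u+v) = (dn u·dn v − m·sn u·sn v·cn u·cn v)/D = 0.9877111372107779/0.9914480504402938 = 0.9962308532173155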